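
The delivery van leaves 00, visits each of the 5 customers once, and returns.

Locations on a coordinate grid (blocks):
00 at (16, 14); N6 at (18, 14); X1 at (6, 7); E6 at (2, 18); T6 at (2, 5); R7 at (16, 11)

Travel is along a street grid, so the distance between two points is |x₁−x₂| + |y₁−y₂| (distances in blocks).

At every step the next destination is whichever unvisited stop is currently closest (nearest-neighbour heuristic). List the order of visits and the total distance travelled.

Total distance 58 blocks via the nearest-neighbour route 00 → N6 → R7 → X1 → T6 → E6 → 00.

At 00 the remaining stops are N6 2, R7 3, X1 17, E6 18, T6 23; go to N6.
At N6 the remaining stops are R7 5, X1 19, E6 20, T6 25; go to R7.
At R7 the remaining stops are X1 14, T6 20, E6 21; go to X1.
At X1 the remaining stops are T6 6, E6 15; go to T6.
At T6 the remaining stops are E6 13; go to E6.
Return E6→00: 18.
Total = 2 + 5 + 14 + 6 + 13 + 18 = 58.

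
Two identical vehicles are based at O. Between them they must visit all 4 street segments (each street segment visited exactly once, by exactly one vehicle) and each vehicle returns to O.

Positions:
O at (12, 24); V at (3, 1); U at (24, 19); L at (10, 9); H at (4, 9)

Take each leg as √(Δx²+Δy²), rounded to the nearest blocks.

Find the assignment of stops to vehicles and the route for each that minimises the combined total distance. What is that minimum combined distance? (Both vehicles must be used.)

Check every non-empty split of the stops between the two vehicles; for each half take its own optimal tour:
  {V} + {U, L, H}: 50 + 53 = 103
  {U} + {V, L, H}: 26 + 51 = 77
  {V, U} + {L, H}: 66 + 38 = 104
  {L} + {V, U, H}: 30 + 66 = 96
  {V, L} + {U, H}: 51 + 52 = 103
  {U, L} + {V, H}: 45 + 50 = 95
  … (7 splits in total)
Best: vehicle 1 O → U → O = 26; vehicle 2 O → L → V → H → O = 51; combined 77.

Minimum combined distance: 77 blocks.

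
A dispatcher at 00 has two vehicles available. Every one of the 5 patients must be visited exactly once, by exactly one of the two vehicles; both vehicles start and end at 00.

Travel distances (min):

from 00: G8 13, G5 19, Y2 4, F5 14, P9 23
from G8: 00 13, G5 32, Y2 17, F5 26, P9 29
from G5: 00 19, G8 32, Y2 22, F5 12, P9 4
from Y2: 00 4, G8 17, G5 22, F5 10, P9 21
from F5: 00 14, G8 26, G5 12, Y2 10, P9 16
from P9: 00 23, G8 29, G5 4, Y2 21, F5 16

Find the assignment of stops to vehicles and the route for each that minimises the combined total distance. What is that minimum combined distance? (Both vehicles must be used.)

Minimum combined distance: 79 min.

Check every non-empty split of the stops between the two vehicles; for each half take its own optimal tour:
  {G8} + {G5, Y2, F5, P9}: 26 + 53 = 79
  {G5} + {G8, Y2, F5, P9}: 38 + 72 = 110
  {G8, G5} + {Y2, F5, P9}: 64 + 53 = 117
  {Y2} + {G8, G5, F5, P9}: 8 + 72 = 80
  {G8, Y2} + {G5, F5, P9}: 34 + 53 = 87
  {G5, Y2} + {G8, F5, P9}: 45 + 72 = 117
  … (15 splits in total)
Best: vehicle 1 00 → G8 → 00 = 26; vehicle 2 00 → G5 → P9 → F5 → Y2 → 00 = 53; combined 79.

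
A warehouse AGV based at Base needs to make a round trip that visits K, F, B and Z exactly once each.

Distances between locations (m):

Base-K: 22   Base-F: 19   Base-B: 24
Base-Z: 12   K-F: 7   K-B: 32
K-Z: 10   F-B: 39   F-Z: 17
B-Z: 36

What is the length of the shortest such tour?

Shortest round trip = 92 m.

Base→K→F→B→Z→Base: 22+7+39+36+12 = 116
Base→K→F→Z→B→Base: 22+7+17+36+24 = 106
Base→K→B→F→Z→Base: 22+32+39+17+12 = 122
Base→K→B→Z→F→Base: 22+32+36+17+19 = 126
Base→K→Z→F→B→Base: 22+10+17+39+24 = 112
Base→K→Z→B→F→Base: 22+10+36+39+19 = 126
Base→F→K→B→Z→Base: 19+7+32+36+12 = 106
Base→F→K→Z→B→Base: 19+7+10+36+24 = 96
Base→F→B→K→Z→Base: 19+39+32+10+12 = 112
Base→F→Z→K→B→Base: 19+17+10+32+24 = 102
Base→B→K→F→Z→Base: 24+32+7+17+12 = 92
Base→B→F→K→Z→Base: 24+39+7+10+12 = 92
The minimum is 92.
One optimal route: Base → B → K → F → Z → Base (or its reverse).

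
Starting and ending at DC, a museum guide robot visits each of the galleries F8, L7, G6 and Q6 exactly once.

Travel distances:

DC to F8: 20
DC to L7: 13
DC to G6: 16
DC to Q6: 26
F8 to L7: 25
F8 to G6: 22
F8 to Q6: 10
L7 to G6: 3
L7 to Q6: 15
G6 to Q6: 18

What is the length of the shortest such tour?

64 — the shortest possible round trip.

With 4 stops there are 4!/2 = 12 distinct round trips (a route and its reverse cost the same).
DC→F8→L7→G6→Q6→DC: 20+25+3+18+26 = 92
DC→F8→L7→Q6→G6→DC: 20+25+15+18+16 = 94
DC→F8→G6→L7→Q6→DC: 20+22+3+15+26 = 86
DC→F8→G6→Q6→L7→DC: 20+22+18+15+13 = 88
DC→F8→Q6→L7→G6→DC: 20+10+15+3+16 = 64
DC→F8→Q6→G6→L7→DC: 20+10+18+3+13 = 64
DC→L7→F8→G6→Q6→DC: 13+25+22+18+26 = 104
DC→L7→F8→Q6→G6→DC: 13+25+10+18+16 = 82
DC→L7→G6→F8→Q6→DC: 13+3+22+10+26 = 74
DC→L7→Q6→F8→G6→DC: 13+15+10+22+16 = 76
DC→G6→F8→L7→Q6→DC: 16+22+25+15+26 = 104
DC→G6→L7→F8→Q6→DC: 16+3+25+10+26 = 80
The minimum is 64.
One optimal route: DC → F8 → Q6 → L7 → G6 → DC (or its reverse).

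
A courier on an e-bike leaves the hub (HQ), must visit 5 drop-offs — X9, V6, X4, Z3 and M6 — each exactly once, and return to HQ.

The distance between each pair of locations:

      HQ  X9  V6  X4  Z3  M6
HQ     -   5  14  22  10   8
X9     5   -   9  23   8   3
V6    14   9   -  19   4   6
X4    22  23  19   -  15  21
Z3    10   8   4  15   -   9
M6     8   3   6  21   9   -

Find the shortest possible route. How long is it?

HQ - X9 - V6 - X4 - Z3 - M6 - HQ: 5+9+19+15+9+8 = 65
HQ - X9 - V6 - X4 - M6 - Z3 - HQ: 5+9+19+21+9+10 = 73
HQ - X9 - V6 - Z3 - X4 - M6 - HQ: 5+9+4+15+21+8 = 62
HQ - X9 - V6 - Z3 - M6 - X4 - HQ: 5+9+4+9+21+22 = 70
HQ - X9 - V6 - M6 - X4 - Z3 - HQ: 5+9+6+21+15+10 = 66
HQ - X9 - V6 - M6 - Z3 - X4 - HQ: 5+9+6+9+15+22 = 66
HQ - X9 - X4 - V6 - Z3 - M6 - HQ: 5+23+19+4+9+8 = 68
HQ - X9 - X4 - V6 - M6 - Z3 - HQ: 5+23+19+6+9+10 = 72
HQ - X9 - X4 - Z3 - V6 - M6 - HQ: 5+23+15+4+6+8 = 61
HQ - X9 - X4 - Z3 - M6 - V6 - HQ: 5+23+15+9+6+14 = 72
HQ - X9 - X4 - M6 - V6 - Z3 - HQ: 5+23+21+6+4+10 = 69
HQ - X9 - X4 - M6 - Z3 - V6 - HQ: 5+23+21+9+4+14 = 76
HQ - X9 - Z3 - V6 - X4 - M6 - HQ: 5+8+4+19+21+8 = 65
HQ - X9 - Z3 - V6 - M6 - X4 - HQ: 5+8+4+6+21+22 = 66
… (46 more)
HQ - X9 - M6 - V6 - Z3 - X4 - HQ: 5+3+6+4+15+22 = 55  ← best
The minimum is 55.
One optimal route: HQ → X9 → M6 → V6 → Z3 → X4 → HQ (or its reverse).

Shortest round trip = 55.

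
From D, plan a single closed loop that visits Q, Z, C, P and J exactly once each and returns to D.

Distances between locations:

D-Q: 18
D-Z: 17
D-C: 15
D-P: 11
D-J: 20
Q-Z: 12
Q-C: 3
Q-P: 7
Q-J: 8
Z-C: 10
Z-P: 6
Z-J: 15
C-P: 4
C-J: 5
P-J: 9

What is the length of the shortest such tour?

There are 60 distinct closed tours to check (reversals are equivalent).
D→Q→Z→C→P→J→D: 18+12+10+4+9+20 = 73
D→Q→Z→C→J→P→D: 18+12+10+5+9+11 = 65
D→Q→Z→P→C→J→D: 18+12+6+4+5+20 = 65
D→Q→Z→P→J→C→D: 18+12+6+9+5+15 = 65
D→Q→Z→J→C→P→D: 18+12+15+5+4+11 = 65
D→Q→Z→J→P→C→D: 18+12+15+9+4+15 = 73
D→Q→C→Z→P→J→D: 18+3+10+6+9+20 = 66
D→Q→C→Z→J→P→D: 18+3+10+15+9+11 = 66
D→Q→C→P→Z→J→D: 18+3+4+6+15+20 = 66
D→Q→C→P→J→Z→D: 18+3+4+9+15+17 = 66
D→Q→C→J→Z→P→D: 18+3+5+15+6+11 = 58
D→Q→C→J→P→Z→D: 18+3+5+9+6+17 = 58
D→Q→P→Z→C→J→D: 18+7+6+10+5+20 = 66
D→Q→P→Z→J→C→D: 18+7+6+15+5+15 = 66
… (46 more)
D→Z→Q→C→J→P→D: 17+12+3+5+9+11 = 57  ← best
The minimum is 57.
One optimal route: D → Z → Q → C → J → P → D (or its reverse).

Shortest round trip = 57.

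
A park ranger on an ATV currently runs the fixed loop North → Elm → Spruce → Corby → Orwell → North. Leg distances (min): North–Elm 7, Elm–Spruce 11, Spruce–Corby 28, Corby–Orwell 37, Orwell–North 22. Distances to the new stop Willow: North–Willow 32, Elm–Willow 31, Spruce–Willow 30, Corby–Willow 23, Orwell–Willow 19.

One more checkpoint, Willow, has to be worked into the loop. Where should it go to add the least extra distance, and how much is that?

Adding 5 min by placing Willow on the Corby–Orwell leg.

Insertion cost between consecutive stops i–j is d(i,Willow) + d(Willow,j) − d(i,j):
  between North and Elm: 32 + 31 − 7 = 56
  between Elm and Spruce: 31 + 30 − 11 = 50
  between Spruce and Corby: 30 + 23 − 28 = 25
  between Corby and Orwell: 23 + 19 − 37 = 5
  between Orwell and North: 19 + 32 − 22 = 29
Cheapest insertion is between Corby and Orwell, adding 5.
New total = 105 + 5 = 110.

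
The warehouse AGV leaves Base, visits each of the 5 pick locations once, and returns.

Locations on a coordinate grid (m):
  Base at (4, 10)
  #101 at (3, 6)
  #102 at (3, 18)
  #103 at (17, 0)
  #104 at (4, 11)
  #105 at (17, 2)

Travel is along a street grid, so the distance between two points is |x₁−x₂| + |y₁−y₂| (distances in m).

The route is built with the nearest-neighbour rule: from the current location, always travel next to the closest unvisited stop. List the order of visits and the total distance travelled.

Base → [#104:1 / #101:5 / #102:9 / #105:21 / #103:23] → #104 (1)
#104 → [#101:6 / #102:8 / #105:22 / #103:24] → #101 (6)
#101 → [#102:12 / #105:18 / #103:20] → #102 (12)
#102 → [#105:30 / #103:32] → #105 (30)
#105 → [#103:2] → #103 (2)
Return #103→Base: 23.
Total = 1 + 6 + 12 + 30 + 2 + 23 = 74.

74 m along Base → #104 → #101 → #102 → #105 → #103 → Base.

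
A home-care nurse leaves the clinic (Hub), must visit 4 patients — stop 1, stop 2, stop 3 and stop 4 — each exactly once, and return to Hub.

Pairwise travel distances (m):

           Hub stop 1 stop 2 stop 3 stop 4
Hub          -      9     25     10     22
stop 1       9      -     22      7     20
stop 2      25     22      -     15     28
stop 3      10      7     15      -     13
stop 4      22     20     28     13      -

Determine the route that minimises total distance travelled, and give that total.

Hub-stop 1-stop 2-stop 3-stop 4-Hub: 9+22+15+13+22 = 81
Hub-stop 1-stop 2-stop 4-stop 3-Hub: 9+22+28+13+10 = 82
Hub-stop 1-stop 3-stop 2-stop 4-Hub: 9+7+15+28+22 = 81
Hub-stop 1-stop 3-stop 4-stop 2-Hub: 9+7+13+28+25 = 82
Hub-stop 1-stop 4-stop 2-stop 3-Hub: 9+20+28+15+10 = 82
Hub-stop 1-stop 4-stop 3-stop 2-Hub: 9+20+13+15+25 = 82
Hub-stop 2-stop 1-stop 3-stop 4-Hub: 25+22+7+13+22 = 89
Hub-stop 2-stop 1-stop 4-stop 3-Hub: 25+22+20+13+10 = 90
Hub-stop 2-stop 3-stop 1-stop 4-Hub: 25+15+7+20+22 = 89
Hub-stop 2-stop 4-stop 1-stop 3-Hub: 25+28+20+7+10 = 90
Hub-stop 3-stop 1-stop 2-stop 4-Hub: 10+7+22+28+22 = 89
Hub-stop 3-stop 2-stop 1-stop 4-Hub: 10+15+22+20+22 = 89
The minimum is 81.
One optimal route: Hub → stop 1 → stop 2 → stop 3 → stop 4 → Hub (or its reverse).

Minimum total distance: 81 m.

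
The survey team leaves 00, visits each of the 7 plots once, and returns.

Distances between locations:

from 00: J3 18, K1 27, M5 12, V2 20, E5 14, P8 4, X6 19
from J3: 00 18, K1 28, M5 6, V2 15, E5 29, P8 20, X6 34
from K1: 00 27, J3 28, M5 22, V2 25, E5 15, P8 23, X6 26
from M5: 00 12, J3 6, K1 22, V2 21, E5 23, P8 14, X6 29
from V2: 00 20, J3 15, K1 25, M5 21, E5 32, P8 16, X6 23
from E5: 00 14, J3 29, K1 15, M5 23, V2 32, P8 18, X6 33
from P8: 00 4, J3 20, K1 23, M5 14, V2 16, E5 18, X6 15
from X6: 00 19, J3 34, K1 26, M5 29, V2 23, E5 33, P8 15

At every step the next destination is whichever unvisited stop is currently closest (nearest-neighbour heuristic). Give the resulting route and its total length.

At 00 the remaining stops are P8 4, M5 12, E5 14, J3 18, X6 19, V2 20, K1 27; go to P8.
At P8 the remaining stops are M5 14, X6 15, V2 16, E5 18, J3 20, K1 23; go to M5.
At M5 the remaining stops are J3 6, V2 21, K1 22, E5 23, X6 29; go to J3.
At J3 the remaining stops are V2 15, K1 28, E5 29, X6 34; go to V2.
At V2 the remaining stops are X6 23, K1 25, E5 32; go to X6.
At X6 the remaining stops are K1 26, E5 33; go to K1.
At K1 the remaining stops are E5 15; go to E5.
Return E5→00: 14.
Total = 4 + 14 + 6 + 15 + 23 + 26 + 15 + 14 = 117.

117 along 00 → P8 → M5 → J3 → V2 → X6 → K1 → E5 → 00.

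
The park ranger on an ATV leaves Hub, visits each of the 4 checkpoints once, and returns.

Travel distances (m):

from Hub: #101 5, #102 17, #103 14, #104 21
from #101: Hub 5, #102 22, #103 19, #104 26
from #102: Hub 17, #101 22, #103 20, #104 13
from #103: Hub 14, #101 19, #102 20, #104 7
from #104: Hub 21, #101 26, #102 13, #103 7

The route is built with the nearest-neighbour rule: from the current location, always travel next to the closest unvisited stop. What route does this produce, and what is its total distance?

61 m along Hub → #101 → #103 → #104 → #102 → Hub.

From Hub: distances to unvisited — #101=5, #103=14, #102=17, #104=21. Nearest is #101 (5).
From #101: distances to unvisited — #103=19, #102=22, #104=26. Nearest is #103 (19).
From #103: distances to unvisited — #104=7, #102=20. Nearest is #104 (7).
From #104: distances to unvisited — #102=13. Nearest is #102 (13).
Return #102→Hub: 17.
Total = 5 + 19 + 7 + 13 + 17 = 61.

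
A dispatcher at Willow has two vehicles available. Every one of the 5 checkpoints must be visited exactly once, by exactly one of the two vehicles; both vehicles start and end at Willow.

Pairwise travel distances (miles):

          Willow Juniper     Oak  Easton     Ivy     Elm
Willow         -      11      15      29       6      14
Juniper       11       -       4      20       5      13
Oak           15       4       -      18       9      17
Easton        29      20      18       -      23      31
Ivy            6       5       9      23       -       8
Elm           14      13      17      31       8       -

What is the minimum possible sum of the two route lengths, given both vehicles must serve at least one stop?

Minimum combined distance: 90 miles.

There are 2^4 − 1 = 15 ways to divide the 5 stops into two non-empty groups. For each, the best each vehicle can do is its own shortest tour through its group:
  {Juniper} + {Oak, Easton, Ivy, Elm}: 22 + 78 = 100
  {Oak} + {Juniper, Easton, Ivy, Elm}: 30 + 76 = 106
  {Juniper, Oak} + {Easton, Ivy, Elm}: 30 + 74 = 104
  {Easton} + {Juniper, Oak, Ivy, Elm}: 58 + 46 = 104
  {Juniper, Easton} + {Oak, Ivy, Elm}: 60 + 46 = 106
  {Oak, Easton} + {Juniper, Ivy, Elm}: 62 + 38 = 100
  … (15 splits in total)
  {Juniper, Oak, Easton} + {Ivy, Elm}: 62 + 28 = 90  ← best
Best: vehicle 1 Willow → Juniper → Oak → Easton → Willow = 62; vehicle 2 Willow → Ivy → Elm → Willow = 28; combined 90.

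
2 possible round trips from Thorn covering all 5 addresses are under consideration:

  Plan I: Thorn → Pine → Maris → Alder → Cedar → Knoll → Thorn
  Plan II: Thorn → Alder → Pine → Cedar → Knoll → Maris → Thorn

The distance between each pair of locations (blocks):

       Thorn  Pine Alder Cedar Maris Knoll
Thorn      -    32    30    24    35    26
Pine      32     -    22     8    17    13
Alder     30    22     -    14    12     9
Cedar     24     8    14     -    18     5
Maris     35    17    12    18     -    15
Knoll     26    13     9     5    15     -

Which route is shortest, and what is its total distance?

106 blocks — Plan I is the shortest.

Plan I: 32 + 17 + 12 + 14 + 5 + 26 = 106
Plan II: 30 + 22 + 8 + 5 + 15 + 35 = 115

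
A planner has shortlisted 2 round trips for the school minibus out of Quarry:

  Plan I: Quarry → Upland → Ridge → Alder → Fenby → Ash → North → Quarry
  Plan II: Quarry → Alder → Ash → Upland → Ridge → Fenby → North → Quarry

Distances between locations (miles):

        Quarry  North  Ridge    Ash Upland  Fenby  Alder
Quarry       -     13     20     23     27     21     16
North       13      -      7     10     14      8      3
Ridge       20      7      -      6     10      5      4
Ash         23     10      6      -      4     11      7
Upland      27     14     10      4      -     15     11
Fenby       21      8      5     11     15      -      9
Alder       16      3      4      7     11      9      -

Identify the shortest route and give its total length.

Shortest is Plan II, total 63 miles.

Plan I: 27 + 10 + 4 + 9 + 11 + 10 + 13 = 84
Plan II: 16 + 7 + 4 + 10 + 5 + 8 + 13 = 63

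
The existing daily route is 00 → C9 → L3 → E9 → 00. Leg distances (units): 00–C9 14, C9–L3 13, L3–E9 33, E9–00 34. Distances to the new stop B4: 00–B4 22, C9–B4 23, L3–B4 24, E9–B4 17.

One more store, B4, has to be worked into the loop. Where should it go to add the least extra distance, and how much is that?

+5 — insert B4 between E9 and 00.

Insertion cost between consecutive stops i–j is d(i,B4) + d(B4,j) − d(i,j):
  between 00 and C9: 22 + 23 − 14 = 31
  between C9 and L3: 23 + 24 − 13 = 34
  between L3 and E9: 24 + 17 − 33 = 8
  between E9 and 00: 17 + 22 − 34 = 5
Cheapest insertion is between E9 and 00, adding 5.
New total = 94 + 5 = 99.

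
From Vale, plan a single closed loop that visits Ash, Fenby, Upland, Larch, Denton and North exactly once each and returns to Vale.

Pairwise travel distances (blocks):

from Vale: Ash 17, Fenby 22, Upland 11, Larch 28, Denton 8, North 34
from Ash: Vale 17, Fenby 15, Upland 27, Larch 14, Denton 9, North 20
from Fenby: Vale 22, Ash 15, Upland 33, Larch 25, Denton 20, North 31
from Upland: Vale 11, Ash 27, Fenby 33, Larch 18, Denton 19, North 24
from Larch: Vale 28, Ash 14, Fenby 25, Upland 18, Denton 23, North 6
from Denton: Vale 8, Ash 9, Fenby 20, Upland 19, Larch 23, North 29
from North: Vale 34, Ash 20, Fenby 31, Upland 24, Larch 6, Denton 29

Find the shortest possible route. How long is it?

With 6 stops there are 6!/2 = 360 distinct round trips (a route and its reverse cost the same).
Vale - Ash - Fenby - Upland - Larch - Denton - North - Vale: 17+15+33+18+23+29+34 = 169
Vale - Ash - Fenby - Upland - Larch - North - Denton - Vale: 17+15+33+18+6+29+8 = 126
Vale - Ash - Fenby - Upland - Denton - Larch - North - Vale: 17+15+33+19+23+6+34 = 147
Vale - Ash - Fenby - Upland - Denton - North - Larch - Vale: 17+15+33+19+29+6+28 = 147
Vale - Ash - Fenby - Upland - North - Larch - Denton - Vale: 17+15+33+24+6+23+8 = 126
Vale - Ash - Fenby - Upland - North - Denton - Larch - Vale: 17+15+33+24+29+23+28 = 169
Vale - Ash - Fenby - Larch - Upland - Denton - North - Vale: 17+15+25+18+19+29+34 = 157
Vale - Ash - Fenby - Larch - Upland - North - Denton - Vale: 17+15+25+18+24+29+8 = 136
… (352 more)
Vale - Upland - Larch - North - Ash - Fenby - Denton - Vale: 11+18+6+20+15+20+8 = 98  ← best
The minimum is 98.
One optimal route: Vale → Upland → Larch → North → Ash → Fenby → Denton → Vale (or its reverse).

Shortest round trip = 98 blocks.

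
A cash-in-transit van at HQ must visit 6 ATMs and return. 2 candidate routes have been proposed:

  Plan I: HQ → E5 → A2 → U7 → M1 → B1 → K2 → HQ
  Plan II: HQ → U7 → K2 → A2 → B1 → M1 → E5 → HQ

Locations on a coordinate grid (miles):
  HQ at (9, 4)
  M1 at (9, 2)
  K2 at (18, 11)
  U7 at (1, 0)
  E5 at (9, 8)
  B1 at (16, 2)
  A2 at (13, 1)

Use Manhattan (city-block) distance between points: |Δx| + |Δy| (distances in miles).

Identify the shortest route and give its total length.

72 miles — Plan I is the shortest.

Plan I: 4 + 11 + 13 + 10 + 7 + 11 + 16 = 72
Plan II: 12 + 28 + 15 + 4 + 7 + 6 + 4 = 76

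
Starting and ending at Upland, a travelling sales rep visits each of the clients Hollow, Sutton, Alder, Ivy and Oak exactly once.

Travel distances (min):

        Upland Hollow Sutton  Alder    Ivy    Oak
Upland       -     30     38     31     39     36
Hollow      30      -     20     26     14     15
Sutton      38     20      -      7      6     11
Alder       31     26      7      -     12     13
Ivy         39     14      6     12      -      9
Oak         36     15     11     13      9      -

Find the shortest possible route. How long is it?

Minimum total distance: 98 min.

There are 60 distinct closed tours to check (reversals are equivalent).
Upland→Hollow→Sutton→Alder→Ivy→Oak→Upland: 30+20+7+12+9+36 = 114
Upland→Hollow→Sutton→Alder→Oak→Ivy→Upland: 30+20+7+13+9+39 = 118
Upland→Hollow→Sutton→Ivy→Alder→Oak→Upland: 30+20+6+12+13+36 = 117
Upland→Hollow→Sutton→Ivy→Oak→Alder→Upland: 30+20+6+9+13+31 = 109
Upland→Hollow→Sutton→Oak→Alder→Ivy→Upland: 30+20+11+13+12+39 = 125
Upland→Hollow→Sutton→Oak→Ivy→Alder→Upland: 30+20+11+9+12+31 = 113
Upland→Hollow→Alder→Sutton→Ivy→Oak→Upland: 30+26+7+6+9+36 = 114
Upland→Hollow→Alder→Sutton→Oak→Ivy→Upland: 30+26+7+11+9+39 = 122
Upland→Hollow→Alder→Ivy→Sutton→Oak→Upland: 30+26+12+6+11+36 = 121
Upland→Hollow→Alder→Ivy→Oak→Sutton→Upland: 30+26+12+9+11+38 = 126
Upland→Hollow→Alder→Oak→Sutton→Ivy→Upland: 30+26+13+11+6+39 = 125
Upland→Hollow→Alder→Oak→Ivy→Sutton→Upland: 30+26+13+9+6+38 = 122
Upland→Hollow→Ivy→Sutton→Alder→Oak→Upland: 30+14+6+7+13+36 = 106
Upland→Hollow→Ivy→Sutton→Oak→Alder→Upland: 30+14+6+11+13+31 = 105
… (46 more)
Upland→Hollow→Oak→Ivy→Sutton→Alder→Upland: 30+15+9+6+7+31 = 98  ← best
The minimum is 98.
One optimal route: Upland → Hollow → Oak → Ivy → Sutton → Alder → Upland (or its reverse).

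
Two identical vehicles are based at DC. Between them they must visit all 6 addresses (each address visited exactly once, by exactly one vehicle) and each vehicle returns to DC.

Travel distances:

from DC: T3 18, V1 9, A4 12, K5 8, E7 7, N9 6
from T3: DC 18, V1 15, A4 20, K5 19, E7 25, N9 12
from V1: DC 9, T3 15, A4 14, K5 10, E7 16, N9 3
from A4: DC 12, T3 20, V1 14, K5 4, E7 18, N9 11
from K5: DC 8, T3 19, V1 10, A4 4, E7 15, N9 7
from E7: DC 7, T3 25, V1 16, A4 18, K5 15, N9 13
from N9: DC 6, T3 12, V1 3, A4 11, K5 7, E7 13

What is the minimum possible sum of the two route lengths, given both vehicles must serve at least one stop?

70 — the smallest possible combined total.

Check every non-empty split of the stops between the two vehicles; for each half take its own optimal tour:
  {T3} + {V1, A4, K5, E7, N9}: 36 + 48 = 84
  {V1} + {T3, A4, K5, E7, N9}: 18 + 64 = 82
  {T3, V1} + {A4, K5, E7, N9}: 42 + 42 = 84
  {A4} + {T3, V1, K5, E7, N9}: 24 + 65 = 89
  {T3, A4} + {V1, K5, E7, N9}: 50 + 41 = 91
  {V1, A4} + {T3, K5, E7, N9}: 35 + 59 = 94
  … (31 splits in total)
  {E7} + {T3, V1, A4, K5, N9}: 14 + 56 = 70  ← best
Best: vehicle 1 DC → E7 → DC = 14; vehicle 2 DC → V1 → N9 → T3 → A4 → K5 → DC = 56; combined 70.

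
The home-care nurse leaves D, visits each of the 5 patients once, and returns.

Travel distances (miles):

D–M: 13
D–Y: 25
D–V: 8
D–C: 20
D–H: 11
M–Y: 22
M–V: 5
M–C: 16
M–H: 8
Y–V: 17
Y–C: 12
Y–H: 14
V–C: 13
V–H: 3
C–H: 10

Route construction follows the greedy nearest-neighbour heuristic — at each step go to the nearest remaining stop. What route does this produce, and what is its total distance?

At D the remaining stops are V 8, H 11, M 13, C 20, Y 25; go to V.
At V the remaining stops are H 3, M 5, C 13, Y 17; go to H.
At H the remaining stops are M 8, C 10, Y 14; go to M.
At M the remaining stops are C 16, Y 22; go to C.
At C the remaining stops are Y 12; go to Y.
Return Y→D: 25.
Total = 8 + 3 + 8 + 16 + 12 + 25 = 72.

Nearest-neighbour total = 72 miles; route D → V → H → M → C → Y → D.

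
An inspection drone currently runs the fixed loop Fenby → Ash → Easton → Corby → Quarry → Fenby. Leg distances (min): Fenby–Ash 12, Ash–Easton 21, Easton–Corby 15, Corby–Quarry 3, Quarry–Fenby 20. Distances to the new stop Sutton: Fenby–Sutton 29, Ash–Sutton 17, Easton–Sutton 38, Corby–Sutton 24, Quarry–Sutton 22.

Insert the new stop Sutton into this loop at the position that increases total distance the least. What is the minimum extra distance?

Insertion cost between consecutive stops i–j is d(i,Sutton) + d(Sutton,j) − d(i,j):
  between Fenby and Ash: 29 + 17 − 12 = 34
  between Ash and Easton: 17 + 38 − 21 = 34
  between Easton and Corby: 38 + 24 − 15 = 47
  between Corby and Quarry: 24 + 22 − 3 = 43
  between Quarry and Fenby: 22 + 29 − 20 = 31
Cheapest insertion is between Quarry and Fenby, adding 31.
New total = 71 + 31 = 102.

+31 min — insert Sutton between Quarry and Fenby.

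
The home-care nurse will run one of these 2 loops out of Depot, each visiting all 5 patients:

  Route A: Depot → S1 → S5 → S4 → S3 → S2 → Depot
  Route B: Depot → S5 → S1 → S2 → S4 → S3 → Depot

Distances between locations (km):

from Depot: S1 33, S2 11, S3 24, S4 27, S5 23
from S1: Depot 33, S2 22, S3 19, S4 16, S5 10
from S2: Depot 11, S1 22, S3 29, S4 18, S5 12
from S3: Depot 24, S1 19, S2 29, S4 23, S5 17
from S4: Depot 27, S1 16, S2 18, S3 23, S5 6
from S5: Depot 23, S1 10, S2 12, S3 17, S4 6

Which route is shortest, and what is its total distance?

Shortest is Route A, total 112 km.

Route A: 33 + 10 + 6 + 23 + 29 + 11 = 112
Route B: 23 + 10 + 22 + 18 + 23 + 24 = 120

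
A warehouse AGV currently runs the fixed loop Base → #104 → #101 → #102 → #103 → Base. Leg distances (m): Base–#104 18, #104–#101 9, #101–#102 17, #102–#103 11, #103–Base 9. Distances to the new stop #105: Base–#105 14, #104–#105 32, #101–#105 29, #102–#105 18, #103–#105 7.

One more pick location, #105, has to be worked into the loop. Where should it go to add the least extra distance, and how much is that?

Insertion cost between consecutive stops i–j is d(i,#105) + d(#105,j) − d(i,j):
  between Base and #104: 14 + 32 − 18 = 28
  between #104 and #101: 32 + 29 − 9 = 52
  between #101 and #102: 29 + 18 − 17 = 30
  between #102 and #103: 18 + 7 − 11 = 14
  between #103 and Base: 7 + 14 − 9 = 12
Cheapest insertion is between #103 and Base, adding 12.
New total = 64 + 12 = 76.

Adding 12 m by placing #105 on the #103–Base leg.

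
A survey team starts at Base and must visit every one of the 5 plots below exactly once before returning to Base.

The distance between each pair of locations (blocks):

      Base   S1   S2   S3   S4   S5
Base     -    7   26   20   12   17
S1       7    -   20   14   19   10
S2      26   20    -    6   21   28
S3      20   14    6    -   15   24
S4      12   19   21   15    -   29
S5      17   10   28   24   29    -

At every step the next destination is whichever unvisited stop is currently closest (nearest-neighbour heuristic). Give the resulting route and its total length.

Base → [S1:7 / S4:12 / S5:17 / S3:20 / S2:26] → S1 (7)
S1 → [S5:10 / S3:14 / S4:19 / S2:20] → S5 (10)
S5 → [S3:24 / S2:28 / S4:29] → S3 (24)
S3 → [S2:6 / S4:15] → S2 (6)
S2 → [S4:21] → S4 (21)
Return S4→Base: 12.
Total = 7 + 10 + 24 + 6 + 21 + 12 = 80.

80 blocks along Base → S1 → S5 → S3 → S2 → S4 → Base.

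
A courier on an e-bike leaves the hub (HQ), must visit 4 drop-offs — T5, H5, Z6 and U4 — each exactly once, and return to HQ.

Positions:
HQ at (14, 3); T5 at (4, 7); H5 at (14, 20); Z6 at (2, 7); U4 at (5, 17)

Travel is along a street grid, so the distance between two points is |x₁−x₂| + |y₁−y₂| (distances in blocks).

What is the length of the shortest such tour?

Shortest round trip = 58 blocks.

HQ - T5 - H5 - Z6 - U4 - HQ: 14+23+25+13+23 = 98
HQ - T5 - H5 - U4 - Z6 - HQ: 14+23+12+13+16 = 78
HQ - T5 - Z6 - H5 - U4 - HQ: 14+2+25+12+23 = 76
HQ - T5 - Z6 - U4 - H5 - HQ: 14+2+13+12+17 = 58
HQ - T5 - U4 - H5 - Z6 - HQ: 14+11+12+25+16 = 78
HQ - T5 - U4 - Z6 - H5 - HQ: 14+11+13+25+17 = 80
HQ - H5 - T5 - Z6 - U4 - HQ: 17+23+2+13+23 = 78
HQ - H5 - T5 - U4 - Z6 - HQ: 17+23+11+13+16 = 80
HQ - H5 - Z6 - T5 - U4 - HQ: 17+25+2+11+23 = 78
HQ - H5 - U4 - T5 - Z6 - HQ: 17+12+11+2+16 = 58
HQ - Z6 - T5 - H5 - U4 - HQ: 16+2+23+12+23 = 76
HQ - Z6 - H5 - T5 - U4 - HQ: 16+25+23+11+23 = 98
The minimum is 58.
One optimal route: HQ → T5 → Z6 → U4 → H5 → HQ (or its reverse).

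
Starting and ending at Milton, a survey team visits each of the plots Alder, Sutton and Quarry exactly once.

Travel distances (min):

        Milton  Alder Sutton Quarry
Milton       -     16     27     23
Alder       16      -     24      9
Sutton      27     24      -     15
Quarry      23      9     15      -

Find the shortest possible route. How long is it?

Milton→Alder→Sutton→Quarry→Milton: 16+24+15+23 = 78
Milton→Alder→Quarry→Sutton→Milton: 16+9+15+27 = 67
Milton→Sutton→Alder→Quarry→Milton: 27+24+9+23 = 83
The minimum is 67.
One optimal route: Milton → Alder → Quarry → Sutton → Milton (or its reverse).

67 min — the shortest possible round trip.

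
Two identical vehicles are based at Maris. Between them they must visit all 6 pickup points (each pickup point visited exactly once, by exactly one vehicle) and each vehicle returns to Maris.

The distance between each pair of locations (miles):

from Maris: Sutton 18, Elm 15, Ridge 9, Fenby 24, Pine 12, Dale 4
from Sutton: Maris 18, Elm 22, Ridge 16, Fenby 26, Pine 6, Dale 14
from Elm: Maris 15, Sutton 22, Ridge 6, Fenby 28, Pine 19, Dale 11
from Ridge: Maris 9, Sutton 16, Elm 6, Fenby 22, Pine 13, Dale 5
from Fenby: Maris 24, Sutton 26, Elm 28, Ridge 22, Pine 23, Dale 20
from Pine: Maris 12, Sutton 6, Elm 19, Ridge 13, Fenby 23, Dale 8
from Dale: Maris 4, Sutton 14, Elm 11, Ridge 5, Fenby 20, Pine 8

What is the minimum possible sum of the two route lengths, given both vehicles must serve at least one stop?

95 miles — the smallest possible combined total.

There are 2^5 − 1 = 31 ways to divide the 6 stops into two non-empty groups. For each, the best each vehicle can do is its own shortest tour through its group:
  {Sutton} + {Elm, Ridge, Fenby, Pine, Dale}: 36 + 78 = 114
  {Elm} + {Sutton, Ridge, Fenby, Pine, Dale}: 30 + 75 = 105
  {Sutton, Elm} + {Ridge, Fenby, Pine, Dale}: 55 + 66 = 121
  {Ridge} + {Sutton, Elm, Fenby, Pine, Dale}: 18 + 87 = 105
  {Sutton, Ridge} + {Elm, Fenby, Pine, Dale}: 43 + 78 = 121
  {Elm, Ridge} + {Sutton, Fenby, Pine, Dale}: 30 + 68 = 98
  … (31 splits in total)
  {Sutton, Elm, Ridge, Fenby, Pine} + {Dale}: 87 + 8 = 95  ← best
Best: vehicle 1 Maris → Elm → Ridge → Fenby → Sutton → Pine → Maris = 87; vehicle 2 Maris → Dale → Maris = 8; combined 95.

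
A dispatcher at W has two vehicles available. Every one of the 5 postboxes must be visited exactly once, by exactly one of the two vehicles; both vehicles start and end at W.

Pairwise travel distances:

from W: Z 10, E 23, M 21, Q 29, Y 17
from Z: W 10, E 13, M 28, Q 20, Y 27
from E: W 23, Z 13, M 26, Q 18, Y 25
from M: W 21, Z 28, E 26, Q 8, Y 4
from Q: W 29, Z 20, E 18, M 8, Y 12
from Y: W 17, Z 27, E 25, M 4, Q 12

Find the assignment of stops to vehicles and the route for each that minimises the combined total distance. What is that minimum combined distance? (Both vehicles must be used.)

There are 2^4 − 1 = 15 ways to divide the 5 stops into two non-empty groups. For each, the best each vehicle can do is its own shortest tour through its group:
  {Z} + {E, M, Q, Y}: 20 + 70 = 90
  {E} + {Z, M, Q, Y}: 46 + 59 = 105
  {Z, E} + {M, Q, Y}: 46 + 58 = 104
  {M} + {Z, E, Q, Y}: 42 + 70 = 112
  {Z, M} + {E, Q, Y}: 59 + 70 = 129
  {E, M} + {Z, Q, Y}: 70 + 59 = 129
  … (15 splits in total)
Best: vehicle 1 W → Z → W = 20; vehicle 2 W → E → Q → M → Y → W = 70; combined 90.

Minimum combined distance: 90.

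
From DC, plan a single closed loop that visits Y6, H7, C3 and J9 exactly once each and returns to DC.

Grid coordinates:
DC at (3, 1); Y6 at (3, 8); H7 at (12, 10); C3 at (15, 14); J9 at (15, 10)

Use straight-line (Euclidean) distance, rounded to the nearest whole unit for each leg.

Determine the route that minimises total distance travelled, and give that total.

There are 12 distinct closed tours to check (reversals are equivalent).
DC → Y6 → H7 → C3 → J9 → DC: 7+9+5+4+15 = 40
DC → Y6 → H7 → J9 → C3 → DC: 7+9+3+4+18 = 41
DC → Y6 → C3 → H7 → J9 → DC: 7+13+5+3+15 = 43
DC → Y6 → C3 → J9 → H7 → DC: 7+13+4+3+13 = 40
DC → Y6 → J9 → H7 → C3 → DC: 7+12+3+5+18 = 45
DC → Y6 → J9 → C3 → H7 → DC: 7+12+4+5+13 = 41
DC → H7 → Y6 → C3 → J9 → DC: 13+9+13+4+15 = 54
DC → H7 → Y6 → J9 → C3 → DC: 13+9+12+4+18 = 56
DC → H7 → C3 → Y6 → J9 → DC: 13+5+13+12+15 = 58
DC → H7 → J9 → Y6 → C3 → DC: 13+3+12+13+18 = 59
DC → C3 → Y6 → H7 → J9 → DC: 18+13+9+3+15 = 58
DC → C3 → H7 → Y6 → J9 → DC: 18+5+9+12+15 = 59
The minimum is 40.
One optimal route: DC → Y6 → H7 → C3 → J9 → DC (or its reverse).

Minimum total distance: 40.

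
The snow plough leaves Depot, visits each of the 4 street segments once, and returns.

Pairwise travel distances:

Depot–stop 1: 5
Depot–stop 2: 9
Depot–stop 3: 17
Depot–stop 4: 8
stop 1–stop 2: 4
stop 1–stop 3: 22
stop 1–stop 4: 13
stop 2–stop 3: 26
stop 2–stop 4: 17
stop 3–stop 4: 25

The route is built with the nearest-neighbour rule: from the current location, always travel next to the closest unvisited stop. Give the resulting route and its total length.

68 along Depot → stop 1 → stop 2 → stop 4 → stop 3 → Depot.

At Depot the remaining stops are stop 1 5, stop 4 8, stop 2 9, stop 3 17; go to stop 1.
At stop 1 the remaining stops are stop 2 4, stop 4 13, stop 3 22; go to stop 2.
At stop 2 the remaining stops are stop 4 17, stop 3 26; go to stop 4.
At stop 4 the remaining stops are stop 3 25; go to stop 3.
Return stop 3→Depot: 17.
Total = 5 + 4 + 17 + 25 + 17 = 68.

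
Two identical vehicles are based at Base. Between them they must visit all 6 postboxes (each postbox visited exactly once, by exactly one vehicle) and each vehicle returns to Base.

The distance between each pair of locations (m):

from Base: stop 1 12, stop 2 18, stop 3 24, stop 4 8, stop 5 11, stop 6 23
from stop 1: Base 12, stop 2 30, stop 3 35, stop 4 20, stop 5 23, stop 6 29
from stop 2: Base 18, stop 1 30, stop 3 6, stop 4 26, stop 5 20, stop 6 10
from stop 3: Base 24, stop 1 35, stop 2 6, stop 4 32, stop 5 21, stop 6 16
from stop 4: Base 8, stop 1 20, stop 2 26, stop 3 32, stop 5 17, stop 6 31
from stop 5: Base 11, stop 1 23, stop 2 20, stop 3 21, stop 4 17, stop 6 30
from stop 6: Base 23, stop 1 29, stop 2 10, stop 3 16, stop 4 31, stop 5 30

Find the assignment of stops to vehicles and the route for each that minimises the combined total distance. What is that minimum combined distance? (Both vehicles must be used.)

Minimum combined distance: 105 m.

Try each way of splitting the stops between the two vehicles (each non-empty) and, for each split, find the best tour for each vehicle:
  {stop 1} + {stop 2, stop 3, stop 4, stop 5, stop 6}: 24 + 85 = 109
  {stop 2} + {stop 1, stop 3, stop 4, stop 5, stop 6}: 36 + 103 = 139
  {stop 1, stop 2} + {stop 3, stop 4, stop 5, stop 6}: 60 + 85 = 145
  {stop 3} + {stop 1, stop 2, stop 4, stop 5, stop 6}: 48 + 96 = 144
  {stop 1, stop 3} + {stop 2, stop 4, stop 5, stop 6}: 71 + 78 = 149
  {stop 2, stop 3} + {stop 1, stop 4, stop 5, stop 6}: 48 + 96 = 144
  … (31 splits in total)
  {stop 4} + {stop 1, stop 2, stop 3, stop 5, stop 6}: 16 + 89 = 105  ← best
Best: vehicle 1 Base → stop 4 → Base = 16; vehicle 2 Base → stop 1 → stop 6 → stop 2 → stop 3 → stop 5 → Base = 89; combined 105.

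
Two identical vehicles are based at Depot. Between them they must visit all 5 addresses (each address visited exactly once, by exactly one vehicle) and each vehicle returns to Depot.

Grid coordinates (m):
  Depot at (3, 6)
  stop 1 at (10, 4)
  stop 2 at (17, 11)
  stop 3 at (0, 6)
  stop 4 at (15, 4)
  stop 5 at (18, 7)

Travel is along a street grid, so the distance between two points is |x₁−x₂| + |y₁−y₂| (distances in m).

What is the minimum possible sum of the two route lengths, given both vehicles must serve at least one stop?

Check every non-empty split of the stops between the two vehicles; for each half take its own optimal tour:
  {stop 1} + {stop 2, stop 3, stop 4, stop 5}: 18 + 50 = 68
  {stop 2} + {stop 1, stop 3, stop 4, stop 5}: 38 + 42 = 80
  {stop 1, stop 2} + {stop 3, stop 4, stop 5}: 42 + 42 = 84
  {stop 3} + {stop 1, stop 2, stop 4, stop 5}: 6 + 44 = 50
  {stop 1, stop 3} + {stop 2, stop 4, stop 5}: 24 + 44 = 68
  {stop 2, stop 3} + {stop 1, stop 4, stop 5}: 44 + 36 = 80
  … (15 splits in total)
Best: vehicle 1 Depot → stop 3 → Depot = 6; vehicle 2 Depot → stop 1 → stop 4 → stop 2 → stop 5 → Depot = 44; combined 50.

Minimum combined distance: 50 m.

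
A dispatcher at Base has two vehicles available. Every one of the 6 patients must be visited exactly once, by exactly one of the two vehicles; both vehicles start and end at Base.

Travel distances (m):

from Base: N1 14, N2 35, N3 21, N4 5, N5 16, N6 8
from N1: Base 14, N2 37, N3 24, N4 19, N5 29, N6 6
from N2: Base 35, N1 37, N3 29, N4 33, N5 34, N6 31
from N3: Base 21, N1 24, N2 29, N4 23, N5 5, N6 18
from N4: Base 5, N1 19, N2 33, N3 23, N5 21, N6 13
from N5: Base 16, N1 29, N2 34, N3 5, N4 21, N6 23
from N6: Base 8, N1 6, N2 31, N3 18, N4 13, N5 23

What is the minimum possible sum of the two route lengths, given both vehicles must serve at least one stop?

Minimum combined distance: 111 m.

Try each way of splitting the stops between the two vehicles (each non-empty) and, for each split, find the best tour for each vehicle:
  {N1} + {N2, N3, N4, N5, N6}: 28 + 99 = 127
  {N2} + {N1, N3, N4, N5, N6}: 70 + 69 = 139
  {N1, N2} + {N3, N4, N5, N6}: 86 + 57 = 143
  {N3} + {N1, N2, N4, N5, N6}: 42 + 111 = 153
  {N1, N3} + {N2, N4, N5, N6}: 59 + 99 = 158
  {N2, N3} + {N1, N4, N5, N6}: 85 + 69 = 154
  … (31 splits in total)
  {N4} + {N1, N2, N3, N5, N6}: 10 + 101 = 111  ← best
Best: vehicle 1 Base → N4 → Base = 10; vehicle 2 Base → N1 → N6 → N2 → N3 → N5 → Base = 101; combined 111.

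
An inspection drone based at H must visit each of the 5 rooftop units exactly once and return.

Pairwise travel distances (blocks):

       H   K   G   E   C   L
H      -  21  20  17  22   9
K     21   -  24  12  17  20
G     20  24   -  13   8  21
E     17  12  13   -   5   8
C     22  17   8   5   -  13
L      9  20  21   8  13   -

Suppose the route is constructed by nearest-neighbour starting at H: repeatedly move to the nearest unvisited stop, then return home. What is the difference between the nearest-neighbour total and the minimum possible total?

From H: L=9, E=17, G=20, K=21, C=22 → choose L (9).
From L: E=8, C=13, K=20, G=21 → choose E (8).
From E: C=5, K=12, G=13 → choose C (5).
From C: G=8, K=17 → choose G (8).
From G: K=24 → choose K (24).
NN route H → L → E → C → G → K → H costs 75.
Optimal: H → G → C → K → E → L → H costs 74 (by enumerating all 60 distinct tours).
Excess = 75 − 74 = 1.

The nearest-neighbour route is 1 blocks longer than optimal.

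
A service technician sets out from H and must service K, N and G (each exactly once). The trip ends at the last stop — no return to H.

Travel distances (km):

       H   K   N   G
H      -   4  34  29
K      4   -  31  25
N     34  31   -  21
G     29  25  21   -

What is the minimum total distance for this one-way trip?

There are 3! = 6 possible orderings.
H→K→N→G: 4+31+21 = 56
H→K→G→N: 4+25+21 = 50
H→N→K→G: 34+31+25 = 90
H→N→G→K: 34+21+25 = 80
H→G→K→N: 29+25+31 = 85
H→G→N→K: 29+21+31 = 81
The minimum is 50.
One shortest path: H → K → G → N.

50 km — the minimum one-way total.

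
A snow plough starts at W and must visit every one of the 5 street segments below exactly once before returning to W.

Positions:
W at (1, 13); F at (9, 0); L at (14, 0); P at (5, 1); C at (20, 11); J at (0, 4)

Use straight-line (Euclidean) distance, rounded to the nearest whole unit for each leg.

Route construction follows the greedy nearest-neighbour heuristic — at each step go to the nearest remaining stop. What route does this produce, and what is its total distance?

W → [J:9 / P:13 / F:15 / L:18 / C:19] → J (9)
J → [P:6 / F:10 / L:15 / C:21] → P (6)
P → [F:4 / L:9 / C:18] → F (4)
F → [L:5 / C:16] → L (5)
L → [C:13] → C (13)
Return C→W: 19.
Total = 9 + 6 + 4 + 5 + 13 + 19 = 56.

56 along W → J → P → F → L → C → W.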